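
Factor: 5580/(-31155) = -1*2^2*3^1*67^(-1) = -12/67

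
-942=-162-780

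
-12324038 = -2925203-9398835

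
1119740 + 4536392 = 5656132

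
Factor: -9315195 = -1 * 3^1 * 5^1 * 621013^1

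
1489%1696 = 1489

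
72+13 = 85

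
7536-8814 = -1278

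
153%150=3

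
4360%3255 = 1105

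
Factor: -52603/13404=-1 * 2^(-2) * 3^(-1) * 41^1 * 1117^(-1) * 1283^1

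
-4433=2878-7311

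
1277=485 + 792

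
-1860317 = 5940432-7800749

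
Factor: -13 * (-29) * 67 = 13^1 * 29^1 * 67^1 = 25259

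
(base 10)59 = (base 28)23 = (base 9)65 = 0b111011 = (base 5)214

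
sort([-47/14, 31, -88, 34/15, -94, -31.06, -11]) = [-94, -88, -31.06, -11, -47/14, 34/15, 31]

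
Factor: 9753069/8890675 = 3^1 * 5^(-2) * 29^(-1) * 12263^(-1) * 3251023^1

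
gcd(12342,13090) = 374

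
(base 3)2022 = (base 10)62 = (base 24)2e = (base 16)3e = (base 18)38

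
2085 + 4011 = 6096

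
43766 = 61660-17894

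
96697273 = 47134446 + 49562827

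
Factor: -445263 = -1 * 3^1 * 7^2 * 13^1 * 233^1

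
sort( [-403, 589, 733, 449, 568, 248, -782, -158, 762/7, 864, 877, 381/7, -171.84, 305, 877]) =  [-782, -403, -171.84, -158, 381/7, 762/7, 248, 305, 449, 568, 589, 733, 864, 877, 877]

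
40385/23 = 1755 + 20/23 ≈ 1755.87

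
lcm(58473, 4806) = 350838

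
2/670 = 1/335 ≈ 0.00299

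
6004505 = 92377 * 65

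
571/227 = 2 + 117/227 ≈ 2.52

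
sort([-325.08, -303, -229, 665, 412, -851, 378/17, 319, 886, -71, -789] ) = [-851, -789, -325.08, -303, -229, -71, 378/17, 319, 412, 665, 886] 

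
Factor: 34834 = 2^1*17417^1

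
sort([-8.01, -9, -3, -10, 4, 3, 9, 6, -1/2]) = [-10, -9, -8.01, -3, -1/2, 3, 4, 6, 9]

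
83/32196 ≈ 0.00258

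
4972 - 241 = 4731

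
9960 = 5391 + 4569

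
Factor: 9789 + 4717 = 2^1*7253^1 = 14506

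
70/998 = 35/499 ≈ 0.0701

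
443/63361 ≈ 0.00699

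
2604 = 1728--876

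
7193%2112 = 857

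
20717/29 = 714 + 11/29 ≈ 714.38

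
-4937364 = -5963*828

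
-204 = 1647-1851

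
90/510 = 3/17 ≈ 0.176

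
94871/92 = 1031 + 19/92 ≈ 1031.21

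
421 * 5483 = 2308343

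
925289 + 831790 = 1757079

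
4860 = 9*540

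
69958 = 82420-12462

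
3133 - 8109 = -4976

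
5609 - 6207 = -598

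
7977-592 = 7385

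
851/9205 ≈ 0.0924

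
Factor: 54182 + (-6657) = 5^2*1901^1 = 47525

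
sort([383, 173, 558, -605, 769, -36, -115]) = [-605, -115, -36, 173, 383, 558, 769]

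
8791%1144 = 783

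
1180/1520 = 59/76 ≈ 0.776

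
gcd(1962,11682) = 18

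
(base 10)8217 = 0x2019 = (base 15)267c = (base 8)20031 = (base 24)e69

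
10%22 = 10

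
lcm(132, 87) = 3828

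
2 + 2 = 4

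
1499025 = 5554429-4055404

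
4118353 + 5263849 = 9382202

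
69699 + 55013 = 124712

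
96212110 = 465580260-369368150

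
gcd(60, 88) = 4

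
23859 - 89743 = -65884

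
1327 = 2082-755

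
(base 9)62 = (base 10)56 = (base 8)70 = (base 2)111000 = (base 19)2i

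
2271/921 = 757/307 ≈ 2.47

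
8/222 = 4/111 ≈ 0.0360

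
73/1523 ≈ 0.0479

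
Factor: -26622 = -1 * 2^1 * 3^3 * 17^1 * 29^1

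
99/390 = 33/130 ≈ 0.254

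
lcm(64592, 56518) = 452144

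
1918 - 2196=-278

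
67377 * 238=16035726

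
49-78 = -29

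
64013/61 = 1049 + 24/61 ≈ 1049.39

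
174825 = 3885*45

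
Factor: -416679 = -1*3^1*138893^1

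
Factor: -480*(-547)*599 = 2^5*3^1*5^1*547^1*599^1 = 157273440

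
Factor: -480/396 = -1*2^3*3^(-1)*5^1*11^(-1) = -40/33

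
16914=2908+14006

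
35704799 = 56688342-20983543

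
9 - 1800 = -1791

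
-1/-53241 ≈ 0.0000188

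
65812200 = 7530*8740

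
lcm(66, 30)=330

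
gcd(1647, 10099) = 1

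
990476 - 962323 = 28153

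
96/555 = 32/185 ≈ 0.173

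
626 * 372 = 232872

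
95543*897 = 85702071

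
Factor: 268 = 2^2 * 67^1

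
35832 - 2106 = 33726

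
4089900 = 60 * 68165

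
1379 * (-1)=-1379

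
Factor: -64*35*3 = -1*2^6*3^1*5^1*7^1 = -6720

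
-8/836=-2/209 ≈ -0.00957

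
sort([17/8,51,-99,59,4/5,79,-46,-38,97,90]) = [-99,-46,-38,4/5,17/8,51,59,79,90,97]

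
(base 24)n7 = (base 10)559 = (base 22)139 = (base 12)3a7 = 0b1000101111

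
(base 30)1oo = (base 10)1644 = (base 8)3154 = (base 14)856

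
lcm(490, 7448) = 37240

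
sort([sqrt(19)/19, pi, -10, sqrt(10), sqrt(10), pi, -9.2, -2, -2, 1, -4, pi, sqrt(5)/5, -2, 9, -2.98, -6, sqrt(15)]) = [-10, -9.2, -6, -4, -2.98, -2, -2, -2, sqrt(19)/19, sqrt(5)/5, 1, pi, pi, pi, sqrt(10), sqrt(10), sqrt(15), 9]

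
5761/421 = 13 + 288/421 ≈ 13.68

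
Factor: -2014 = -1 * 2^1 * 19^1 * 53^1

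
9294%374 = 318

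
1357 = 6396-5039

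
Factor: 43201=43201^1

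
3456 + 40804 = 44260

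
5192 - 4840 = 352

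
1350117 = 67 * 20151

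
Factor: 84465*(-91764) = -1*2^2*3^4*5^1*1877^1*2549^1 = -7750846260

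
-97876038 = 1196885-99072923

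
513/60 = 8+11/20 = 8.55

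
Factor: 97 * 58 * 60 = 2^3 * 3^1 * 5^1 * 29^1 * 97^1 = 337560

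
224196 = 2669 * 84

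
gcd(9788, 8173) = 1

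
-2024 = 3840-5864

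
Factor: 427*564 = 2^2*3^1*7^1*47^1*61^1 = 240828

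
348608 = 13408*26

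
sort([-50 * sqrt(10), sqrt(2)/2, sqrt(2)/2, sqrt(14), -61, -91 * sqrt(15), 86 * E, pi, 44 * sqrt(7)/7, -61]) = [-91 * sqrt(15), -50 * sqrt(10), -61, -61, sqrt(2)/2, sqrt(2)/2, pi, sqrt(14), 44 * sqrt(7)/7, 86 * E]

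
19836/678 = 3306/113 ≈ 29.26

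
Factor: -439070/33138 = -1*3^(-2)*5^1*7^(-1)*23^2*83^1*263^(-1) = -219535/16569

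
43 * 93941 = 4039463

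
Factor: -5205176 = -1 * 2^3 * 23^1 * 28289^1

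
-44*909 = -39996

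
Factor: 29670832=2^4*773^1*2399^1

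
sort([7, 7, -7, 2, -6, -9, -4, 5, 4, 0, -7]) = [-9, -7, -7, -6, -4, 0, 2, 4, 5, 7, 7]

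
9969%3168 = 465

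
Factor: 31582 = 2^1*15791^1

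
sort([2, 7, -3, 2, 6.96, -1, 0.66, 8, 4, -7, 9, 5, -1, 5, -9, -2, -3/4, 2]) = [-9, -7, -3, -2, -1, -1, -3/4, 0.66, 2, 2, 2, 4, 5, 5, 6.96, 7, 8, 9]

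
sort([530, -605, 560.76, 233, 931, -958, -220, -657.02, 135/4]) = [-958, -657.02, -605, -220, 135/4, 233, 530, 560.76, 931]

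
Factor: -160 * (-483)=2^5 * 3^1 * 5^1 * 7^1 * 23^1=77280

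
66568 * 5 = 332840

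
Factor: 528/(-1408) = -1 * 2^(-3) * 3^1 = -3/8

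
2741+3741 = 6482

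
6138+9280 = 15418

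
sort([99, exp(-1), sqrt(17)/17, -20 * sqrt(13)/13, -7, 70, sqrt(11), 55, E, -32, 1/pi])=[-32, -7, -20 * sqrt(13)/13, sqrt(17)/17, 1/pi, exp(-1), E, sqrt(11), 55, 70, 99]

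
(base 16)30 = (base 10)48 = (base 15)33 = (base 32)1g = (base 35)1d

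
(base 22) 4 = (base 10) 4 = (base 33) 4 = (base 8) 4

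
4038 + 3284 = 7322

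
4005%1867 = 271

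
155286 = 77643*2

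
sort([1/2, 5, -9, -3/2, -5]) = [-9, -5, -3/2, 1/2, 5]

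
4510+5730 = 10240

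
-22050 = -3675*6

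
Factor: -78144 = -1*2^6*3^1*11^1*37^1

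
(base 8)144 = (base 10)100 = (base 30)3a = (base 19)55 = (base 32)34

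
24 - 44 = -20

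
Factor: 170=2^1*5^1*17^1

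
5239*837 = 4385043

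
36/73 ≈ 0.493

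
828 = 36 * 23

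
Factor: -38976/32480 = -1*2^1*3^1*5^ (-1) = -6/5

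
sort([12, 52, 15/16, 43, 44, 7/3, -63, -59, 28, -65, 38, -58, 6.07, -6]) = [-65, -63, -59, -58, -6, 15/16, 7/3, 6.07, 12, 28, 38, 43, 44, 52]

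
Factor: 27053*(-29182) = -1*2^1*13^1*2081^1*14591^1 = -789460646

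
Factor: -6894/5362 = -1 * 3^2 * 7^(-1) = -9/7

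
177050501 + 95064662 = 272115163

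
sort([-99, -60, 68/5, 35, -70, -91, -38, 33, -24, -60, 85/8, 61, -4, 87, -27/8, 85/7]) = [-99, -91, -70, -60, -60, -38, -24, -4, -27/8, 85/8, 85/7, 68/5, 33, 35, 61, 87]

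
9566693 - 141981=9424712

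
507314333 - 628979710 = -121665377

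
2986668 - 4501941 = -1515273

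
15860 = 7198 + 8662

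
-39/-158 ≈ 0.247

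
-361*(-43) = 15523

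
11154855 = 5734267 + 5420588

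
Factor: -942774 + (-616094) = -1 * 2^2 * 211^1 * 1847^1 = -1558868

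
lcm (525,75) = 525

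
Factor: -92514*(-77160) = 2^4*3^2*5^1*17^1*643^1*907^1 = 7138380240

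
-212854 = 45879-258733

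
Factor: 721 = 7^1 * 103^1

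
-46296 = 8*(-5787)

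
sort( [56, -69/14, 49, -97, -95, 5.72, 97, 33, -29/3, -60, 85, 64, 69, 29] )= [-97, -95, -60, -29/3, -69/14, 5.72, 29, 33, 49, 56, 64, 69, 85, 97] 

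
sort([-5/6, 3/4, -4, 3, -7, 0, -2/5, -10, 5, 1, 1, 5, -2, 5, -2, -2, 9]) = [-10, -7, -4, -2, -2, -2, -5/6, -2/5, 0, 3/4, 1, 1, 3, 5, 5, 5, 9]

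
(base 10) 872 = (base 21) 1kb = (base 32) r8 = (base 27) 158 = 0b1101101000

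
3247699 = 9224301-5976602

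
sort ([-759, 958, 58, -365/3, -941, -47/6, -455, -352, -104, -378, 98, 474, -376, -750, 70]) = [-941, -759, -750, -455, -378, -376, -352, -365/3, -104, -47/6, 58, 70, 98, 474, 958]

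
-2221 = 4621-6842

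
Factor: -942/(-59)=2^1 * 3^1 * 59^(-1) * 157^1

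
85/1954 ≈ 0.0435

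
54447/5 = 10889 + 2/5 = 10889.40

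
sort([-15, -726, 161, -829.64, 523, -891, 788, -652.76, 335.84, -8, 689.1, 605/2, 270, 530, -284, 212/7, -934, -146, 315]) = [-934, -891, -829.64, -726, -652.76, -284, -146, -15, -8, 212/7, 161, 270, 605/2, 315, 335.84, 523, 530, 689.1, 788]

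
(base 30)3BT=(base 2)101111110011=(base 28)3P7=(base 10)3059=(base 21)6JE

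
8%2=0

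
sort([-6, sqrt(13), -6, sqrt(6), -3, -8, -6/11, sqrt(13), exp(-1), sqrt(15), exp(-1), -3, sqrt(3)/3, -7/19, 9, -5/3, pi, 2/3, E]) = [-8, -6, -6, -3, -3, -5/3, -6/11, -7/19, exp(-1), exp(-1), sqrt(3)/3, 2/3, sqrt(6), E, pi, sqrt(13), sqrt(13), sqrt(15), 9]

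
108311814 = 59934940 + 48376874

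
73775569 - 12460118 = 61315451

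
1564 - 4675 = -3111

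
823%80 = 23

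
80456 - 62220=18236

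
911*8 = 7288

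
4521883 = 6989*647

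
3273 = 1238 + 2035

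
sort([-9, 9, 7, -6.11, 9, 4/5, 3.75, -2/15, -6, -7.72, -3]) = [-9, -7.72, -6.11, -6, -3, -2/15, 4/5, 3.75, 7, 9, 9]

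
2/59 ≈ 0.0339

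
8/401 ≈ 0.0200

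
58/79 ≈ 0.734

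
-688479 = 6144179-6832658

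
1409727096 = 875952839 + 533774257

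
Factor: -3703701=-1*3^1*127^1*9721^1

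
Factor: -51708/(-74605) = 2^2 * 3^1 * 5^(-1) * 31^1 * 43^(-1) * 139^1 * 347^(-1)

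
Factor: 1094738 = 2^1*547369^1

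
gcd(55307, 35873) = 1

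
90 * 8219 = 739710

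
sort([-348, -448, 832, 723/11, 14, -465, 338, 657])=[-465, -448, -348, 14, 723/11, 338, 657, 832]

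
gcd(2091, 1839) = 3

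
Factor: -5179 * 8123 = -1 * 5179^1 * 8123^1 = -42069017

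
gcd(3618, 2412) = 1206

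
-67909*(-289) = 19625701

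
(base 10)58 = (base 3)2011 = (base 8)72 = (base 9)64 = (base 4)322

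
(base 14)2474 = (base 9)8662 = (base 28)83i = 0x18e6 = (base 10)6374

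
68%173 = 68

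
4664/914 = 2332/457 ≈ 5.10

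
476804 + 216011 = 692815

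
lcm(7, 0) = 0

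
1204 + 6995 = 8199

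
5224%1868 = 1488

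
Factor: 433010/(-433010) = -1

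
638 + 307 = 945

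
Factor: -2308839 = -1 * 3^1 * 13^1 * 53^1 * 1117^1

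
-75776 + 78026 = 2250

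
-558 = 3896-4454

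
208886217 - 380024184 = -171137967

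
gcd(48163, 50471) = 1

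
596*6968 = 4152928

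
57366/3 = 19122 = 19122.00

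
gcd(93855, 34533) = 3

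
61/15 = 4 + 1/15 ≈ 4.07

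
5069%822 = 137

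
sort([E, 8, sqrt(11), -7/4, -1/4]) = [-7/4, -1/4, E, sqrt(11), 8]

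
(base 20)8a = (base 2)10101010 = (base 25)6k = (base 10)170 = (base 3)20022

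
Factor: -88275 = -1*3^1*5^2*11^1*107^1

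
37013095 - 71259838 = -34246743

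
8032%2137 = 1621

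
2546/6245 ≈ 0.408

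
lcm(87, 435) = 435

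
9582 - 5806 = 3776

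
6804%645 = 354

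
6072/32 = 759/4 = 189.75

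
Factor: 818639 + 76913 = 2^6*7^1*1999^1 = 895552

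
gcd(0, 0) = 0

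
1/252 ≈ 0.00397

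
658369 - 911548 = -253179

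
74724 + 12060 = 86784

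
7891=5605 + 2286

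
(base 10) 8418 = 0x20e2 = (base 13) 3aa7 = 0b10000011100010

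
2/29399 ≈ 0.0000680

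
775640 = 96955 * 8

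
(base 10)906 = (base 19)29d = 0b1110001010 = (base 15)406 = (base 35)pv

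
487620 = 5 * 97524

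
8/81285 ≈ 0.0000984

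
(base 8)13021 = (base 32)5gh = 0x1611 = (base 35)4le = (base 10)5649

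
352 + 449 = 801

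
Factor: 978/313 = 2^1*3^1*163^1*313^(-1)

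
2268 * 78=176904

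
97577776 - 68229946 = 29347830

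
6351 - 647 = 5704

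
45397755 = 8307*5465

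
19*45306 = 860814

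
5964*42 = 250488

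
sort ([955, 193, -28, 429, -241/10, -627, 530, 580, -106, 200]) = [-627, -106, -28, -241/10, 193, 200, 429, 530, 580, 955]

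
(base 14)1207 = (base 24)5an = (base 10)3143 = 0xc47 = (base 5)100033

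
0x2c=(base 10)44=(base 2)101100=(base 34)1a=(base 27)1h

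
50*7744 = 387200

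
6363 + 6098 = 12461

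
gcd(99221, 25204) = 1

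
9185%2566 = 1487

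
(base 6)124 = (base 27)1p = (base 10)52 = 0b110100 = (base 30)1m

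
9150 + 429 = 9579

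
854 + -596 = 258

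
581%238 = 105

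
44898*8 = 359184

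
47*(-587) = -27589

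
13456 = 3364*4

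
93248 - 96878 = -3630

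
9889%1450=1189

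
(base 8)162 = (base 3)11020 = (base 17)6c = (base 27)46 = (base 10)114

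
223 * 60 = 13380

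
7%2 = 1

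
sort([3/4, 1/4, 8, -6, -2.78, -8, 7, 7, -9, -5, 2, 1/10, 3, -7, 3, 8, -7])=[-9, -8, -7, -7, -6, -5, -2.78, 1/10, 1/4, 3/4, 2, 3, 3, 7, 7, 8, 8]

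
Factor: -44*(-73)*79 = 2^2*11^1*73^1*79^1 = 253748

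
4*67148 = 268592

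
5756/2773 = 2 + 210/2773 ≈ 2.08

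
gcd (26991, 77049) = 9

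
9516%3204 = 3108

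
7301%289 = 76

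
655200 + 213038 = 868238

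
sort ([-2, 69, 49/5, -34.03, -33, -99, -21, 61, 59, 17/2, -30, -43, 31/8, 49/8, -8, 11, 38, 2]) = [-99, -43, -34.03, -33, -30, -21, -8, -2, 2, 31/8, 49/8, 17/2, 49/5, 11, 38, 59, 61, 69]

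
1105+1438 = 2543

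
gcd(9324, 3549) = 21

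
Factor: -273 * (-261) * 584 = 2^3 * 3^3 * 7^1 * 13^1 * 29^1 * 73^1 = 41611752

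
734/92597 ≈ 0.00793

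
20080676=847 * 23708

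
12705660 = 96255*132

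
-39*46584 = -1816776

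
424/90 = 212/45≈4.71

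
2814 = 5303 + -2489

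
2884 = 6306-3422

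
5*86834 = 434170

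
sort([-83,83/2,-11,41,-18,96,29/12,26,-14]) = [-83,-18,-14,-11,29/12,26,41,83/2,96]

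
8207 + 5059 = 13266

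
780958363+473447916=1254406279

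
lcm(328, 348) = 28536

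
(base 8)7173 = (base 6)25055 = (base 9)5068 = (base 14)14cb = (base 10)3707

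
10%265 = 10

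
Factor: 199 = 199^1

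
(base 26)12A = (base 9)1010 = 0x2E2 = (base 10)738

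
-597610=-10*59761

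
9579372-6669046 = 2910326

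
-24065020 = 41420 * (-581)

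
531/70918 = 9/1202 ≈ 0.00749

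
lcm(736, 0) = 0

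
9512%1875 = 137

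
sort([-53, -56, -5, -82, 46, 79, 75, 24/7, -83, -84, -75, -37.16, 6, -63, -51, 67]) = [-84, -83, -82, -75, -63, -56, -53, -51, -37.16, -5, 24/7, 6, 46, 67, 75, 79]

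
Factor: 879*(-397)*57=-1*3^2*19^1*293^1*397^1=-19890891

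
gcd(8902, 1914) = 2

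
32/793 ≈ 0.0404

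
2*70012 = 140024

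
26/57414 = 13/28707 ≈ 0.000453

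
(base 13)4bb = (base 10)830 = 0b1100111110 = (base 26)15o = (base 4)30332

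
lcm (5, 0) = 0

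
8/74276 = 2/18569 ≈ 0.000108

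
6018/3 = 2006 = 2006.00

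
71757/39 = 1839 + 12/13 ≈ 1839.92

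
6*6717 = 40302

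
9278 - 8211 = 1067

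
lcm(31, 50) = 1550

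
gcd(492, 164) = 164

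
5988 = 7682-1694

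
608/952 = 76/119 ≈ 0.639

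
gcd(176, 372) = 4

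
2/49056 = 1/24528 ≈ 0.0000408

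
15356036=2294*6694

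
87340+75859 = 163199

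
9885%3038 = 771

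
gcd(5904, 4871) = 1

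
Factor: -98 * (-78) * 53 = 2^2 * 3^1 * 7^2 * 13^1 * 53^1 = 405132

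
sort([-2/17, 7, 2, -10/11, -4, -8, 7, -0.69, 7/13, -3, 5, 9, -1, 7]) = [-8, -4, -3, -1, -10/11, -0.69, -2/17, 7/13, 2, 5, 7, 7, 7, 9]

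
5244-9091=-3847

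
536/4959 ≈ 0.108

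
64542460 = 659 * 97940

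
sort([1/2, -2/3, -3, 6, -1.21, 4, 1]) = [-3, -1.21, -2/3, 1/2, 1, 4, 6]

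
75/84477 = 25/28159 ≈ 0.000888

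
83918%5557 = 563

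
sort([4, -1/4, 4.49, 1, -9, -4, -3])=[-9, -4, -3, -1/4, 1, 4, 4.49]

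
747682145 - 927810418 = -180128273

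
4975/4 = 1243 + 3/4 = 1243.75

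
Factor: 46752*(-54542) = -1*2^6*3^1*487^1*27271^1 = -2549947584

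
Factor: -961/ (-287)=7^ (-1)*31^2*41^ (-1)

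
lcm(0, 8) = 0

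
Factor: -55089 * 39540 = -1 * 2^2 * 3^3 * 5^1 * 659^1 * 6121^1 = -2178219060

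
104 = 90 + 14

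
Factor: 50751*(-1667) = -1*3^2*1667^1*5639^1 = -84601917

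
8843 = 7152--1691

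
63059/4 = 15764 + 3/4 = 15764.75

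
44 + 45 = 89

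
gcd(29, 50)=1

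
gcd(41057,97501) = 1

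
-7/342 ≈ -0.0205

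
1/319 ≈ 0.00313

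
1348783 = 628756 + 720027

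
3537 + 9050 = 12587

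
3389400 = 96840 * 35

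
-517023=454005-971028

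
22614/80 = 11307/40 ≈ 282.68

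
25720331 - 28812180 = -3091849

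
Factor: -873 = -1*3^2*97^1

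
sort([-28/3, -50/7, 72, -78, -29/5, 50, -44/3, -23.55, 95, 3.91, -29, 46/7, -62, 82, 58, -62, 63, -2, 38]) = [-78, -62, -62, -29, -23.55, -44/3, -28/3, -50/7, -29/5, -2, 3.91, 46/7, 38, 50, 58, 63, 72, 82, 95]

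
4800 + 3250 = 8050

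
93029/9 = 10336 + 5/9 ≈ 10336.56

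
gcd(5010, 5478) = 6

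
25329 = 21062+4267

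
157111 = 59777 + 97334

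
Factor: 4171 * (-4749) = -1 * 3^1 * 43^1 * 97^1 * 1583^1 = -19808079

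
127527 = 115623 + 11904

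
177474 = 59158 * 3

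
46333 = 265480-219147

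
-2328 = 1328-3656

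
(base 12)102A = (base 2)11011100010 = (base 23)37E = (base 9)2367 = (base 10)1762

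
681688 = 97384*7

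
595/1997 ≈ 0.298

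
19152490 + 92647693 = 111800183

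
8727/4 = 2181 + 3/4 = 2181.75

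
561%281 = 280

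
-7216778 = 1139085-8355863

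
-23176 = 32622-55798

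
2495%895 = 705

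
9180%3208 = 2764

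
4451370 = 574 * 7755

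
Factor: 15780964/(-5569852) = -1*17^1*232073^1*1392463^(-1) = -3945241/1392463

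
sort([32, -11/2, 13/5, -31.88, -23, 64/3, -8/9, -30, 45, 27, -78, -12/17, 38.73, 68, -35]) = [-78, -35, -31.88, -30, -23, -11/2, -8/9, -12/17, 13/5, 64/3, 27, 32, 38.73, 45, 68]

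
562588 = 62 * 9074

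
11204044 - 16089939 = -4885895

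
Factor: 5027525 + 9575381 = 2^1*19^1*384287^1 = 14602906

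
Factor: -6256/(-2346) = 2^3*3^(-1) = 8/3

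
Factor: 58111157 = 13^2*29^1*71^1*167^1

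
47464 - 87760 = -40296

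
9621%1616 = 1541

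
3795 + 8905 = 12700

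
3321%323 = 91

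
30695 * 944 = 28976080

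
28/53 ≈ 0.528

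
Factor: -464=-1*2^4*29^1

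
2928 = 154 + 2774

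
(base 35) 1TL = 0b100011010101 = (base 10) 2261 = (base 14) B77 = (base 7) 6410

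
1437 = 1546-109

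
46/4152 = 23/2076 ≈ 0.0111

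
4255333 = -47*(-90539)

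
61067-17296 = 43771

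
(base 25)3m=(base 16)61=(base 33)2v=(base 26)3j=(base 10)97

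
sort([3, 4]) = [3, 4]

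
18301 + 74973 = 93274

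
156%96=60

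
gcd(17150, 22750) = 350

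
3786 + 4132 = 7918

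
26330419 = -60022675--86353094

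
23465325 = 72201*325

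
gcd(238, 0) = 238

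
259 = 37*7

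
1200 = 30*40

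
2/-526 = -1/263 ≈ -0.00380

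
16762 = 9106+7656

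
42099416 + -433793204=-391693788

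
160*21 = 3360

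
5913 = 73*81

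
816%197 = 28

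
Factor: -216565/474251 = -1 * 5^1 * 647^(-1) * 733^(-1) * 43313^1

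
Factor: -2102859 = -1 * 3^2 * 11^2 * 1931^1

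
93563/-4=-23390 - 3/4=-23390.75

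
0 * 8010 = 0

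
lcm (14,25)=350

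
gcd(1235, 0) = 1235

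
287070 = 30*9569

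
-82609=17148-99757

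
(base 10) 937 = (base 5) 12222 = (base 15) 427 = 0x3a9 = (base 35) qr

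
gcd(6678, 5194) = 742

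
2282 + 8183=10465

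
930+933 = 1863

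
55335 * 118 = 6529530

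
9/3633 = 3/1211 ≈ 0.00248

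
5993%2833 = 327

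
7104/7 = 1014 + 6/7 ≈ 1014.86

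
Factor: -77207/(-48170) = 2^(-1) * 5^(-1) * 13^1 * 4817^(-1) * 5939^1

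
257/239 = 1 + 18/239 ≈ 1.08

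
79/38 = 2 + 3/38 ≈ 2.08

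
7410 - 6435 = 975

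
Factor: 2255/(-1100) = -1*2^(-2)*5^(-1)*41^1 = -41/20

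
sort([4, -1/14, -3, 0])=[-3, -1/14, 0, 4]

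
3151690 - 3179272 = -27582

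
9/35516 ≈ 0.000253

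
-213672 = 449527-663199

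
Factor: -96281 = -1*96281^1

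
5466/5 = 1093+1/5 = 1093.20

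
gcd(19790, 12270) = 10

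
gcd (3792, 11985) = 3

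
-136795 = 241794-378589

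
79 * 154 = 12166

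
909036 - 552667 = 356369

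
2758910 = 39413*70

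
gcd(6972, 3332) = 28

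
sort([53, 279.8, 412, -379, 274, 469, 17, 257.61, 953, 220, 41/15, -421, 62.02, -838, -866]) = [-866, -838, -421, -379, 41/15, 17, 53, 62.02, 220, 257.61, 274, 279.8, 412, 469, 953]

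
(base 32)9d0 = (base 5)302012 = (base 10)9632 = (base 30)al2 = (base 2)10010110100000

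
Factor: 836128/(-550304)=-1*17^1*53^1*593^(-1)=-901/593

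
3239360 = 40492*80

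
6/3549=2/1183 ≈ 0.00169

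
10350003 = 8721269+1628734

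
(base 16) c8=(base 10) 200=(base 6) 532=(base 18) b2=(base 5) 1300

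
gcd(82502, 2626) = 2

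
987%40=27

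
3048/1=3048=3048.00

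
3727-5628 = -1901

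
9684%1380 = 24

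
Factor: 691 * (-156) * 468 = -1 * 2^4 * 3^3 * 13^2 * 691^1 = -50448528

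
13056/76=171 + 15/19 ≈ 171.79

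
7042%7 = 0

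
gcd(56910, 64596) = 42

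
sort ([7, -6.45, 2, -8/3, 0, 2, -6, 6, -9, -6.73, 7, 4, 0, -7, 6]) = [-9, -7, -6.73, -6.45, -6, -8/3, 0, 0, 2, 2, 4, 6, 6, 7, 7]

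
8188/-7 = -1169 - 5/7 ≈ -1169.71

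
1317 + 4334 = 5651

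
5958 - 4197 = 1761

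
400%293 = 107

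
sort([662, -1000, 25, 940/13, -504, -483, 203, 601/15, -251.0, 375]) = [-1000, -504, -483, -251.0, 25, 601/15, 940/13, 203, 375, 662]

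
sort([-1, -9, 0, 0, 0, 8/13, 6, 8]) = [-9, -1, 0, 0, 0, 8/13, 6, 8]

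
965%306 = 47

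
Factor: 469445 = 5^1*93889^1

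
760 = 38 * 20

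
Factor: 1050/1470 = 5^1 * 7^(-1) = 5/7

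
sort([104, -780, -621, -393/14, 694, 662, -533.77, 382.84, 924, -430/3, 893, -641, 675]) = [-780, -641, -621, -533.77, -430/3, -393/14, 104, 382.84, 662, 675, 694, 893, 924]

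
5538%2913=2625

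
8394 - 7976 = 418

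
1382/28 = 691/14 ≈ 49.36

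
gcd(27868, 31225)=1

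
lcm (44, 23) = 1012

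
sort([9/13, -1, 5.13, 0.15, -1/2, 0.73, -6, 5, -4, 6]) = [-6, -4, -1, -1/2, 0.15, 9/13, 0.73, 5, 5.13, 6]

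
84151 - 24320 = 59831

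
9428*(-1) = -9428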